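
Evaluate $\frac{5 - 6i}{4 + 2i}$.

Multiply numerator and denominator by conjugate (4 - 2i):
= (5 - 6i)(4 - 2i) / (4^2 + 2^2)
= (8 - 34i) / 20
Divide through by 2: (4 - 17i) / 10
= 2/5 - (17/10)i


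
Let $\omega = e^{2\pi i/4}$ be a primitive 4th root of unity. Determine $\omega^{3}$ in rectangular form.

ω^3 = e^(2πi·3/4) = e^(i·3π/2)
= cos(3π/2) + i sin(3π/2)
= -i


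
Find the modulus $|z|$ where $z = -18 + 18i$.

|z| = sqrt(a^2 + b^2) = sqrt((-18)^2 + 18^2) = sqrt(648) = sqrt(648)


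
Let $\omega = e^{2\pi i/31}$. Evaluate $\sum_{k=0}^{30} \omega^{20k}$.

Let ζ = ω^20 = e^(2πi·20/31). Since 31 ∤ 20, ζ ≠ 1.
Sum = Σ_{k=0}^{30} ζ^k = (ζ^31 - 1)/(ζ - 1) = (ω^{20·31} - 1)/(ζ - 1) = (1 - 1)/(ζ - 1) = 0


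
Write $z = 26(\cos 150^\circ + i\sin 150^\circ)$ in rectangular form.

a = r cos θ = 26 * -sqrt(3)/2 = -13*sqrt(3)
b = r sin θ = 26 * 1/2 = 13
z = -13*sqrt(3) + 13i


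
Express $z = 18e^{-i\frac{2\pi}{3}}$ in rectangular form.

a = r cos θ = 18 * -1/2 = -9
b = r sin θ = 18 * -sqrt(3)/2 = -9*sqrt(3)
z = -9 - 9*sqrt(3)i


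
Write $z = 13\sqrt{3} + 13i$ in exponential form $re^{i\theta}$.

r = |z| = sqrt((13*sqrt(3))^2 + (13)^2) = sqrt(507 + 169) = sqrt(676) = 26
θ = arctan(b/a) = arctan(13/22.5167) (quadrant-adjusted) = 30° = π/6
z = 26e^(i*π/6)


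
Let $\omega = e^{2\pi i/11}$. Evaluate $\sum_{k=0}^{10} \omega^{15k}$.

Let ζ = ω^15 = e^(2πi·15/11). Since 11 ∤ 15, ζ ≠ 1.
Sum = Σ_{k=0}^{10} ζ^k = (ζ^11 - 1)/(ζ - 1) = (ω^{15·11} - 1)/(ζ - 1) = (1 - 1)/(ζ - 1) = 0


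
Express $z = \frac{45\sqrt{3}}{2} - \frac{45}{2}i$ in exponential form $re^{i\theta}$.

r = |z| = sqrt((45*sqrt(3)/2)^2 + (-45/2)^2) = sqrt(6075/4 + 2025/4) = sqrt(2025) = 45
θ = arctan(b/a) = arctan(-22.5/38.9711) (quadrant-adjusted) = -30° = -π/6
z = 45e^(-i*π/6)


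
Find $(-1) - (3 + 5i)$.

(-1 - 3) + (0 - 5)i = -4 - 5i


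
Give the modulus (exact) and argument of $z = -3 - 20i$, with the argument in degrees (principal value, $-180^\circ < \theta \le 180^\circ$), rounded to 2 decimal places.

|z| = sqrt((-3)^2 + (-20)^2) = sqrt(409)
arg(z) = arctan(b/a) = arctan(-20/-3) (quadrant-adjusted) = -98.53°


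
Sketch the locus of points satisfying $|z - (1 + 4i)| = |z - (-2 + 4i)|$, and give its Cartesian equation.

|z - z1| = |z - z2| means z is equidistant from z1 and z2,
i.e. the perpendicular bisector of the segment from (1, 4) to (-2, 4) (midpoint (-1/2, 4)).
With z = x + yi, square both sides:
(x - 1)^2 + (y - 4)^2 = (x - (-2))^2 + (y - 4)^2
The x^2 and y^2 terms cancel: -6x + 0y = 20 - 17 = 3
Simplify: x = -1/2
Locus: Perpendicular bisector of the segment from (1, 4) to (-2, 4): the line x = -1/2


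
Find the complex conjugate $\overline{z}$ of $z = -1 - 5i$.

If z = a + bi, then conjugate(z) = a - bi
conjugate(-1 - 5i) = -1 + 5i


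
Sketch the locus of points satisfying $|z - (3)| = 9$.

|z - z0| = r describes a circle centered at z0 with radius r
Here z0 = 3 and r = 9
Locus: Circle centered at (3, 0) with radius 9


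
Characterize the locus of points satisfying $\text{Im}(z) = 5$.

Im(z) = y where z = x + yi; the equation y = 5 is satisfied by all points with that y-coordinate
Locus: Horizontal line y = 5


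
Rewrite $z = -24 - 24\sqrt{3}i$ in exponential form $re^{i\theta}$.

r = |z| = sqrt((-24)^2 + (-24*sqrt(3))^2) = sqrt(576 + 1728) = sqrt(2304) = 48
θ = arctan(b/a) = arctan(-41.5692/-24) (quadrant-adjusted) = 240° = 4π/3
z = 48e^(i*4π/3)


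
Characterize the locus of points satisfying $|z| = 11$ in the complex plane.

|z| = 11 means sqrt(x^2 + y^2) = 11
This is a circle of radius 11 centered at the origin


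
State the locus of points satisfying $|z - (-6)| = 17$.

|z - z0| = r describes a circle centered at z0 with radius r
Here z0 = -6 and r = 17
Locus: Circle centered at (-6, 0) with radius 17


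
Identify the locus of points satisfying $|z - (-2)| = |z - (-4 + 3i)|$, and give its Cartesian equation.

|z - z1| = |z - z2| means z is equidistant from z1 and z2,
i.e. the perpendicular bisector of the segment from (-2, 0) to (-4, 3) (midpoint (-3, 3/2)).
With z = x + yi, square both sides:
(x - (-2))^2 + (y - 0)^2 = (x - (-4))^2 + (y - 3)^2
The x^2 and y^2 terms cancel: -4x + 6y = 25 - 4 = 21
Simplify: 4x - 6y = -21
Locus: Perpendicular bisector of the segment from (-2, 0) to (-4, 3): the line 4x - 6y = -21


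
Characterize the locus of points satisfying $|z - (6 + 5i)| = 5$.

|z - z0| = r describes a circle centered at z0 with radius r
Here z0 = 6 + 5i and r = 5
Locus: Circle centered at (6, 5) with radius 5


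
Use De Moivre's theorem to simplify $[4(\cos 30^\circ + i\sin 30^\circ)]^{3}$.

By De Moivre: z^n = r^n(cos(nθ) + i sin(nθ))
= 4^3(cos(3*30°) + i sin(3*30°))
= 64(cos 90° + i sin 90°)
= 64i


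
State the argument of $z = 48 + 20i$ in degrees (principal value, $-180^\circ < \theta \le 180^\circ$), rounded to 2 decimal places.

θ = arctan(b/a) = arctan(20/48) (quadrant-adjusted) = 22.62°


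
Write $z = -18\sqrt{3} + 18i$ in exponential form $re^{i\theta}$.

r = |z| = sqrt((-18*sqrt(3))^2 + (18)^2) = sqrt(972 + 324) = sqrt(1296) = 36
θ = arctan(b/a) = arctan(18/-31.1769) (quadrant-adjusted) = 150° = 5π/6
z = 36e^(i*5π/6)


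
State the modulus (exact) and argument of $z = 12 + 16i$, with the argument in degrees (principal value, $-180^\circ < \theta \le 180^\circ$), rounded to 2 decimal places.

|z| = sqrt(12^2 + 16^2) = 20
arg(z) = arctan(b/a) = arctan(16/12) (quadrant-adjusted) = 53.13°


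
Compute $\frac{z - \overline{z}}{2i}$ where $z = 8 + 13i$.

z - conjugate(z) = 2bi
(z - conjugate(z))/(2i) = 2bi/(2i) = b = 13


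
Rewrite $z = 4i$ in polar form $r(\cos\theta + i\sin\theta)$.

r = |z| = sqrt(a^2 + b^2) = sqrt((0)^2 + (4)^2) = sqrt(0 + 16) = sqrt(16) = 4
a = 0 and b > 0, so z lies on the positive imaginary axis: θ = 90°
z = 4(cos 90° + i sin 90°)


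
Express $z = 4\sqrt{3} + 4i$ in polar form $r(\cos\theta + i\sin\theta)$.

r = |z| = sqrt(a^2 + b^2) = sqrt((4*sqrt(3))^2 + (4)^2) = sqrt(48 + 16) = sqrt(64) = 8
θ = arctan(b/a) = arctan(4/6.9282) (quadrant-adjusted) = 30°
z = 8(cos 30° + i sin 30°)


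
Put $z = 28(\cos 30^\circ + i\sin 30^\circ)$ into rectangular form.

a = r cos θ = 28 * sqrt(3)/2 = 14*sqrt(3)
b = r sin θ = 28 * 1/2 = 14
z = 14*sqrt(3) + 14i


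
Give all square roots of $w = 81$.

|w| = 81, arg(w) = 0°
Root modulus = 81^(1/2) = 9
Root arguments: θ_k = (0° + 360°k)/2 for k = 0, 1, ..., 1
Roots: 9, -9


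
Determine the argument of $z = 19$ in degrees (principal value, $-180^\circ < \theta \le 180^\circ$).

b = 0 and a > 0, so z lies on the positive real axis: θ = 0°


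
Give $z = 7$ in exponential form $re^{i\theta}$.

r = |z| = sqrt((7)^2 + (0)^2) = sqrt(49 + 0) = sqrt(49) = 7
b = 0 and a > 0, so z lies on the positive real axis: θ = 0
z = 7e^(i*0) = 7


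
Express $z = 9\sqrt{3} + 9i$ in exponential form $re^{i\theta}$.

r = |z| = sqrt((9*sqrt(3))^2 + (9)^2) = sqrt(243 + 81) = sqrt(324) = 18
θ = arctan(b/a) = arctan(9/15.5885) (quadrant-adjusted) = 30° = π/6
z = 18e^(i*π/6)


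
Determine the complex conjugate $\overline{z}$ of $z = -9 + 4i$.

If z = a + bi, then conjugate(z) = a - bi
conjugate(-9 + 4i) = -9 - 4i


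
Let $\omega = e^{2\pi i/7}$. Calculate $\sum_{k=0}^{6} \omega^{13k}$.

Let ζ = ω^13 = e^(2πi·13/7). Since 7 ∤ 13, ζ ≠ 1.
Sum = Σ_{k=0}^{6} ζ^k = (ζ^7 - 1)/(ζ - 1) = (ω^{13·7} - 1)/(ζ - 1) = (1 - 1)/(ζ - 1) = 0


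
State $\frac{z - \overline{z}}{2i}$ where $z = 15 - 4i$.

z - conjugate(z) = 2bi
(z - conjugate(z))/(2i) = 2bi/(2i) = b = -4


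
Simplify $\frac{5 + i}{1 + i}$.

Multiply numerator and denominator by conjugate (1 - i):
= (5 + i)(1 - i) / (1^2 + 1^2)
= (6 - 4i) / 2
= 3 - 2i


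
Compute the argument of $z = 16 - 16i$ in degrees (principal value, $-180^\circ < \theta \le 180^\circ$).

θ = arctan(b/a) = arctan(-16/16) (quadrant-adjusted) = -45°


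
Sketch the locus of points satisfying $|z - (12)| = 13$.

|z - z0| = r describes a circle centered at z0 with radius r
Here z0 = 12 and r = 13
Locus: Circle centered at (12, 0) with radius 13


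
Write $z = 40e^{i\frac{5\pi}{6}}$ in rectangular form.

a = r cos θ = 40 * -sqrt(3)/2 = -20*sqrt(3)
b = r sin θ = 40 * 1/2 = 20
z = -20*sqrt(3) + 20i


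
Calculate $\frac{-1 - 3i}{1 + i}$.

Multiply numerator and denominator by conjugate (1 - i):
= (-1 - 3i)(1 - i) / (1^2 + 1^2)
= (-4 - 2i) / 2
= -2 - i


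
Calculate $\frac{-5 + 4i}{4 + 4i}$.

Multiply numerator and denominator by conjugate (4 - 4i):
= (-5 + 4i)(4 - 4i) / (4^2 + 4^2)
= (-4 + 36i) / 32
Divide through by 4: (-1 + 9i) / 8
= -1/8 + (9/8)i


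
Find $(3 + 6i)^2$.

(a + bi)^2 = a^2 - b^2 + 2abi
= 3^2 - 6^2 + 2*3*6i
= -27 + 36i


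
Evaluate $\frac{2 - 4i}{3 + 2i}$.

Multiply numerator and denominator by conjugate (3 - 2i):
= (2 - 4i)(3 - 2i) / (3^2 + 2^2)
= (-2 - 16i) / 13
= -2/13 - (16/13)i


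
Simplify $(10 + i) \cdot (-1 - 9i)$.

(a1*a2 - b1*b2) + (a1*b2 + b1*a2)i
= (-10 - (-9)) + (-90 + (-1))i
= -1 - 91i


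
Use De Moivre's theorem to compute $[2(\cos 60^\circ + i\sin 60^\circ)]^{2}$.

By De Moivre: z^n = r^n(cos(nθ) + i sin(nθ))
= 2^2(cos(2*60°) + i sin(2*60°))
= 4(cos 120° + i sin 120°)
= -2 + 2*sqrt(3)i


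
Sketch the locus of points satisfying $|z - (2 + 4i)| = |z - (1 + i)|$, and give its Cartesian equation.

|z - z1| = |z - z2| means z is equidistant from z1 and z2,
i.e. the perpendicular bisector of the segment from (2, 4) to (1, 1) (midpoint (3/2, 5/2)).
With z = x + yi, square both sides:
(x - 2)^2 + (y - 4)^2 = (x - 1)^2 + (y - 1)^2
The x^2 and y^2 terms cancel: -2x + (-6)y = 2 - 20 = -18
Simplify: x + 3y = 9
Locus: Perpendicular bisector of the segment from (2, 4) to (1, 1): the line x + 3y = 9


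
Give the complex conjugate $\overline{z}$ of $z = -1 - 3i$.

If z = a + bi, then conjugate(z) = a - bi
conjugate(-1 - 3i) = -1 + 3i


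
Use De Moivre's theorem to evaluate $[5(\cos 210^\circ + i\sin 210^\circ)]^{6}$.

By De Moivre: z^n = r^n(cos(nθ) + i sin(nθ))
= 5^6(cos(6*210°) + i sin(6*210°))
= 15625(cos 180° + i sin 180°)
= -15625


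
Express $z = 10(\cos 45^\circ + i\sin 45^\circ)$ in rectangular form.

a = r cos θ = 10 * sqrt(2)/2 = 5*sqrt(2)
b = r sin θ = 10 * sqrt(2)/2 = 5*sqrt(2)
z = 5*sqrt(2) + 5*sqrt(2)i


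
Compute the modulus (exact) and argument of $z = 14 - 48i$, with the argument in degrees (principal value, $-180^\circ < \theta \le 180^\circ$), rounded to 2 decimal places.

|z| = sqrt(14^2 + (-48)^2) = 50
arg(z) = arctan(b/a) = arctan(-48/14) (quadrant-adjusted) = -73.74°


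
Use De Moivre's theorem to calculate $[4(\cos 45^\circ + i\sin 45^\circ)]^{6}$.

By De Moivre: z^n = r^n(cos(nθ) + i sin(nθ))
= 4^6(cos(6*45°) + i sin(6*45°))
= 4096(cos 270° + i sin 270°)
= -4096i


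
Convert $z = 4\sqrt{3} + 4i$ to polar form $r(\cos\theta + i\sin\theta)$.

r = |z| = sqrt(a^2 + b^2) = sqrt((4*sqrt(3))^2 + (4)^2) = sqrt(48 + 16) = sqrt(64) = 8
θ = arctan(b/a) = arctan(4/6.9282) (quadrant-adjusted) = 30°
z = 8(cos 30° + i sin 30°)


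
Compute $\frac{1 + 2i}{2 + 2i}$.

Multiply numerator and denominator by conjugate (2 - 2i):
= (1 + 2i)(2 - 2i) / (2^2 + 2^2)
= (6 + 2i) / 8
Divide through by 2: (3 + i) / 4
= 3/4 + (1/4)i


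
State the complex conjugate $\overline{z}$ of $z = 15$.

If z = a + bi, then conjugate(z) = a - bi
conjugate(15) = 15


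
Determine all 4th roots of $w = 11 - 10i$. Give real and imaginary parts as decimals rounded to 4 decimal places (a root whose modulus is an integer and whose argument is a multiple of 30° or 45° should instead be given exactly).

|w| = sqrt(221) ≈ 14.866069, arg(w) ≈ 317.726311°
Root modulus = sqrt(221)^(1/4) ≈ 1.963582
Root arguments: θ_k = (arg(w) + 360°k)/4 for k = 0, 1, ..., 3
Compute each root as (root modulus)(cos θ_k + i sin θ_k) using full-precision intermediates, then round to 4 decimal places.
Roots: 0.3601 + 1.9303i, -1.9303 + 0.3601i, -0.3601 - 1.9303i, 1.9303 - 0.3601i


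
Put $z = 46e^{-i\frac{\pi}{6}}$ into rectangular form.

a = r cos θ = 46 * sqrt(3)/2 = 23*sqrt(3)
b = r sin θ = 46 * -1/2 = -23
z = 23*sqrt(3) - 23i


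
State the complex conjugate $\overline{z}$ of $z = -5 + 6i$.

If z = a + bi, then conjugate(z) = a - bi
conjugate(-5 + 6i) = -5 - 6i


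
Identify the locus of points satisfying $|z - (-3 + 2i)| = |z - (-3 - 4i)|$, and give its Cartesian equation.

|z - z1| = |z - z2| means z is equidistant from z1 and z2,
i.e. the perpendicular bisector of the segment from (-3, 2) to (-3, -4) (midpoint (-3, -1)).
With z = x + yi, square both sides:
(x - (-3))^2 + (y - 2)^2 = (x - (-3))^2 + (y - (-4))^2
The x^2 and y^2 terms cancel: 0x + (-12)y = 25 - 13 = 12
Simplify: y = -1
Locus: Perpendicular bisector of the segment from (-3, 2) to (-3, -4): the line y = -1


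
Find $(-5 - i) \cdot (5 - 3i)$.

(a1*a2 - b1*b2) + (a1*b2 + b1*a2)i
= (-25 - 3) + (15 + (-5))i
= -28 + 10i


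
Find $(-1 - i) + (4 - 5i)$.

(-1 + 4) + (-1 + (-5))i = 3 - 6i


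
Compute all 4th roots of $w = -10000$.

|w| = 10000, arg(w) = 180°
Root modulus = 10000^(1/4) = 10
Root arguments: θ_k = (180° + 360°k)/4 for k = 0, 1, ..., 3
Roots: 5*sqrt(2) + 5*sqrt(2)i, -5*sqrt(2) + 5*sqrt(2)i, -5*sqrt(2) - 5*sqrt(2)i, 5*sqrt(2) - 5*sqrt(2)i


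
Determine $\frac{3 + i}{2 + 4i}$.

Multiply numerator and denominator by conjugate (2 - 4i):
= (3 + i)(2 - 4i) / (2^2 + 4^2)
= (10 - 10i) / 20
Divide through by 10: (1 - i) / 2
= 1/2 - (1/2)i


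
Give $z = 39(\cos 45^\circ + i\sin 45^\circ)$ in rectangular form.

a = r cos θ = 39 * sqrt(2)/2 = 39*sqrt(2)/2
b = r sin θ = 39 * sqrt(2)/2 = 39*sqrt(2)/2
z = 39*sqrt(2)/2 + (39*sqrt(2)/2)i


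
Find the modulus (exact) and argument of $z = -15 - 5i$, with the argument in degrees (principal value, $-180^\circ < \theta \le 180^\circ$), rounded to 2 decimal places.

|z| = sqrt((-15)^2 + (-5)^2) = sqrt(250)
arg(z) = arctan(b/a) = arctan(-5/-15) (quadrant-adjusted) = -161.57°


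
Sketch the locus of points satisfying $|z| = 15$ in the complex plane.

|z| = 15 means sqrt(x^2 + y^2) = 15
This is a circle of radius 15 centered at the origin


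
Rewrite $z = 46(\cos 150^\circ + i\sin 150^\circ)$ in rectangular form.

a = r cos θ = 46 * -sqrt(3)/2 = -23*sqrt(3)
b = r sin θ = 46 * 1/2 = 23
z = -23*sqrt(3) + 23i


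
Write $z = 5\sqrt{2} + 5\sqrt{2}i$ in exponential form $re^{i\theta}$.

r = |z| = sqrt((5*sqrt(2))^2 + (5*sqrt(2))^2) = sqrt(50 + 50) = sqrt(100) = 10
θ = arctan(b/a) = arctan(7.0711/7.0711) (quadrant-adjusted) = 45° = π/4
z = 10e^(i*π/4)


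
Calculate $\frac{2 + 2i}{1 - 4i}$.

Multiply numerator and denominator by conjugate (1 + 4i):
= (2 + 2i)(1 + 4i) / (1^2 + (-4)^2)
= (-6 + 10i) / 17
= -6/17 + (10/17)i


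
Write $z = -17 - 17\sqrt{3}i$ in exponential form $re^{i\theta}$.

r = |z| = sqrt((-17)^2 + (-17*sqrt(3))^2) = sqrt(289 + 867) = sqrt(1156) = 34
θ = arctan(b/a) = arctan(-29.4449/-17) (quadrant-adjusted) = 240° = 4π/3
z = 34e^(i*4π/3)


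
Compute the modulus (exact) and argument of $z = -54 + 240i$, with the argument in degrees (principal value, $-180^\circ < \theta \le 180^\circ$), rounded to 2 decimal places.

|z| = sqrt((-54)^2 + 240^2) = 246
arg(z) = arctan(b/a) = arctan(240/-54) (quadrant-adjusted) = 102.68°


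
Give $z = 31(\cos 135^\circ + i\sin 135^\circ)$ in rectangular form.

a = r cos θ = 31 * -sqrt(2)/2 = -31*sqrt(2)/2
b = r sin θ = 31 * sqrt(2)/2 = 31*sqrt(2)/2
z = -31*sqrt(2)/2 + (31*sqrt(2)/2)i


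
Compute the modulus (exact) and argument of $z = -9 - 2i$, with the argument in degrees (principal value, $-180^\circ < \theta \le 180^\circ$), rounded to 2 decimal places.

|z| = sqrt((-9)^2 + (-2)^2) = sqrt(85)
arg(z) = arctan(b/a) = arctan(-2/-9) (quadrant-adjusted) = -167.47°


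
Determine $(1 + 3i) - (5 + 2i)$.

(1 - 5) + (3 - 2)i = -4 + i


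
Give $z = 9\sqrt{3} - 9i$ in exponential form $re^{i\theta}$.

r = |z| = sqrt((9*sqrt(3))^2 + (-9)^2) = sqrt(243 + 81) = sqrt(324) = 18
θ = arctan(b/a) = arctan(-9/15.5885) (quadrant-adjusted) = -30° = -π/6
z = 18e^(-i*π/6)


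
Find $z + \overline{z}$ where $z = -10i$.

z + conjugate(z) = (a + bi) + (a - bi) = 2a
= 2 * 0 = 0


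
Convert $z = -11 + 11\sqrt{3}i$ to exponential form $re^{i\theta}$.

r = |z| = sqrt((-11)^2 + (11*sqrt(3))^2) = sqrt(121 + 363) = sqrt(484) = 22
θ = arctan(b/a) = arctan(19.0526/-11) (quadrant-adjusted) = 120° = 2π/3
z = 22e^(i*2π/3)


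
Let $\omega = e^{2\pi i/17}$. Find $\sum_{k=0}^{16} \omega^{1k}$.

Let ζ = ω^1 = e^(2πi·1/17). Since 17 ∤ 1, ζ ≠ 1.
Sum = Σ_{k=0}^{16} ζ^k = (ζ^17 - 1)/(ζ - 1) = (ω^{1·17} - 1)/(ζ - 1) = (1 - 1)/(ζ - 1) = 0


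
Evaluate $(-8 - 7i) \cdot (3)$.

(a1*a2 - b1*b2) + (a1*b2 + b1*a2)i
= (-24 - 0) + (0 + (-21))i
= -24 - 21i


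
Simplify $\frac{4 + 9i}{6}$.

Divisor is real, so divide each part by 6:
= 2/3 + (3/2)i


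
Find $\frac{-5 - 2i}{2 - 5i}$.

Multiply numerator and denominator by conjugate (2 + 5i):
= (-5 - 2i)(2 + 5i) / (2^2 + (-5)^2)
= (-29i) / 29
= -i


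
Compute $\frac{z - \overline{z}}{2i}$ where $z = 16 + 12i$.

z - conjugate(z) = 2bi
(z - conjugate(z))/(2i) = 2bi/(2i) = b = 12


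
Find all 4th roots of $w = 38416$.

|w| = 38416, arg(w) = 0°
Root modulus = 38416^(1/4) = 14
Root arguments: θ_k = (0° + 360°k)/4 for k = 0, 1, ..., 3
Roots: 14, 14i, -14, -14i


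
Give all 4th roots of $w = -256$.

|w| = 256, arg(w) = 180°
Root modulus = 256^(1/4) = 4
Root arguments: θ_k = (180° + 360°k)/4 for k = 0, 1, ..., 3
Roots: 2*sqrt(2) + 2*sqrt(2)i, -2*sqrt(2) + 2*sqrt(2)i, -2*sqrt(2) - 2*sqrt(2)i, 2*sqrt(2) - 2*sqrt(2)i


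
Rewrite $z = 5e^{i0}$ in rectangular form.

a = r cos θ = 5 * 1 = 5
b = r sin θ = 5 * 0 = 0
z = 5


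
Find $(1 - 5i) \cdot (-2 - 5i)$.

(a1*a2 - b1*b2) + (a1*b2 + b1*a2)i
= (-2 - 25) + (-5 + 10)i
= -27 + 5i


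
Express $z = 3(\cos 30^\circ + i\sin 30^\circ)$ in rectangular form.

a = r cos θ = 3 * sqrt(3)/2 = 3*sqrt(3)/2
b = r sin θ = 3 * 1/2 = 3/2
z = 3*sqrt(3)/2 + (3/2)i


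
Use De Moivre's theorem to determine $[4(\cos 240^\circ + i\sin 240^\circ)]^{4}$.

By De Moivre: z^n = r^n(cos(nθ) + i sin(nθ))
= 4^4(cos(4*240°) + i sin(4*240°))
= 256(cos 240° + i sin 240°)
= -128 - 128*sqrt(3)i


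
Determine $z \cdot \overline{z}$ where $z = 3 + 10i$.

z * conjugate(z) = |z|^2 = a^2 + b^2
= 3^2 + 10^2 = 109


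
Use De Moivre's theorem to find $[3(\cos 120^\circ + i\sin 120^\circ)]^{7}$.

By De Moivre: z^n = r^n(cos(nθ) + i sin(nθ))
= 3^7(cos(7*120°) + i sin(7*120°))
= 2187(cos 120° + i sin 120°)
= -2187/2 + (2187*sqrt(3)/2)i


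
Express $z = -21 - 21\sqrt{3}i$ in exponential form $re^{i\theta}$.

r = |z| = sqrt((-21)^2 + (-21*sqrt(3))^2) = sqrt(441 + 1323) = sqrt(1764) = 42
θ = arctan(b/a) = arctan(-36.3731/-21) (quadrant-adjusted) = 240° = 4π/3
z = 42e^(i*4π/3)


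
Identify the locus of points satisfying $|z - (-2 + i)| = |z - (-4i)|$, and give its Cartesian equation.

|z - z1| = |z - z2| means z is equidistant from z1 and z2,
i.e. the perpendicular bisector of the segment from (-2, 1) to (0, -4) (midpoint (-1, -3/2)).
With z = x + yi, square both sides:
(x - (-2))^2 + (y - 1)^2 = (x - 0)^2 + (y - (-4))^2
The x^2 and y^2 terms cancel: 4x + (-10)y = 16 - 5 = 11
Simplify: 4x - 10y = 11
Locus: Perpendicular bisector of the segment from (-2, 1) to (0, -4): the line 4x - 10y = 11


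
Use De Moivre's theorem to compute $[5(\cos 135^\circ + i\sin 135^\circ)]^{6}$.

By De Moivre: z^n = r^n(cos(nθ) + i sin(nθ))
= 5^6(cos(6*135°) + i sin(6*135°))
= 15625(cos 90° + i sin 90°)
= 15625i


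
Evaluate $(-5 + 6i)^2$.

(a + bi)^2 = a^2 - b^2 + 2abi
= (-5)^2 - 6^2 + 2*(-5)*6i
= -11 - 60i


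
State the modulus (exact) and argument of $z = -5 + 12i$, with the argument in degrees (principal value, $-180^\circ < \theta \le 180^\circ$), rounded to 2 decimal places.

|z| = sqrt((-5)^2 + 12^2) = 13
arg(z) = arctan(b/a) = arctan(12/-5) (quadrant-adjusted) = 112.62°


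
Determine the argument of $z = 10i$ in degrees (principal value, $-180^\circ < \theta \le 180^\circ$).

a = 0 and b > 0, so z lies on the positive imaginary axis: θ = 90°


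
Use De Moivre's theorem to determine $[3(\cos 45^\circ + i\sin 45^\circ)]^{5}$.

By De Moivre: z^n = r^n(cos(nθ) + i sin(nθ))
= 3^5(cos(5*45°) + i sin(5*45°))
= 243(cos 225° + i sin 225°)
= -243*sqrt(2)/2 - (243*sqrt(2)/2)i


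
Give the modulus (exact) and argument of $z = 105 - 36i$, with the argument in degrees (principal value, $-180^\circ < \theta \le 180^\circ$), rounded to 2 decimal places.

|z| = sqrt(105^2 + (-36)^2) = 111
arg(z) = arctan(b/a) = arctan(-36/105) (quadrant-adjusted) = -18.92°


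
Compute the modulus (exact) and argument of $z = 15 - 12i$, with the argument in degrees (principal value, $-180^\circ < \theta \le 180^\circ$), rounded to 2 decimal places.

|z| = sqrt(15^2 + (-12)^2) = sqrt(369)
arg(z) = arctan(b/a) = arctan(-12/15) (quadrant-adjusted) = -38.66°


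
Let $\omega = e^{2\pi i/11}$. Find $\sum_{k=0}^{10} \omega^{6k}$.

Let ζ = ω^6 = e^(2πi·6/11). Since 11 ∤ 6, ζ ≠ 1.
Sum = Σ_{k=0}^{10} ζ^k = (ζ^11 - 1)/(ζ - 1) = (ω^{6·11} - 1)/(ζ - 1) = (1 - 1)/(ζ - 1) = 0


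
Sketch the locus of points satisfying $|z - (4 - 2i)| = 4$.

|z - z0| = r describes a circle centered at z0 with radius r
Here z0 = 4 - 2i and r = 4
Locus: Circle centered at (4, -2) with radius 4


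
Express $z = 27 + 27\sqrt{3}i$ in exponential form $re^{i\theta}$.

r = |z| = sqrt((27)^2 + (27*sqrt(3))^2) = sqrt(729 + 2187) = sqrt(2916) = 54
θ = arctan(b/a) = arctan(46.7654/27) (quadrant-adjusted) = 60° = π/3
z = 54e^(i*π/3)


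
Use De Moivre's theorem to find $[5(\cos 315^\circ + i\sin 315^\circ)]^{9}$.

By De Moivre: z^n = r^n(cos(nθ) + i sin(nθ))
= 5^9(cos(9*315°) + i sin(9*315°))
= 1953125(cos 315° + i sin 315°)
= 1953125*sqrt(2)/2 - (1953125*sqrt(2)/2)i


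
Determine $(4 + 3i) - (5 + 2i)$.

(4 - 5) + (3 - 2)i = -1 + i


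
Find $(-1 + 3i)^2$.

(a + bi)^2 = a^2 - b^2 + 2abi
= (-1)^2 - 3^2 + 2*(-1)*3i
= -8 - 6i


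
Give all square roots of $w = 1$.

|w| = 1, arg(w) = 0°
Root modulus = 1^(1/2) = 1
Root arguments: θ_k = (0° + 360°k)/2 for k = 0, 1, ..., 1
Roots: 1, -1


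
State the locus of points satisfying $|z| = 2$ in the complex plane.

|z| = 2 means sqrt(x^2 + y^2) = 2
This is a circle of radius 2 centered at the origin


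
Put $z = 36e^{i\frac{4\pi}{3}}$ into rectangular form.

a = r cos θ = 36 * -1/2 = -18
b = r sin θ = 36 * -sqrt(3)/2 = -18*sqrt(3)
z = -18 - 18*sqrt(3)i


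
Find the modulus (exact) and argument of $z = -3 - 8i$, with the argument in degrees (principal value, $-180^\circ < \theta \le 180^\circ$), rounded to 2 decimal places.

|z| = sqrt((-3)^2 + (-8)^2) = sqrt(73)
arg(z) = arctan(b/a) = arctan(-8/-3) (quadrant-adjusted) = -110.56°


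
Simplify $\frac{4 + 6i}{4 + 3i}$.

Multiply numerator and denominator by conjugate (4 - 3i):
= (4 + 6i)(4 - 3i) / (4^2 + 3^2)
= (34 + 12i) / 25
= 34/25 + (12/25)i


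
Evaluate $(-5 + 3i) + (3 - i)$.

(-5 + 3) + (3 + (-1))i = -2 + 2i


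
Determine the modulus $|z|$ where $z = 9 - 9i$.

|z| = sqrt(a^2 + b^2) = sqrt(9^2 + (-9)^2) = sqrt(162) = sqrt(162)


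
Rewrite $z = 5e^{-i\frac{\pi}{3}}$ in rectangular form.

a = r cos θ = 5 * 1/2 = 5/2
b = r sin θ = 5 * -sqrt(3)/2 = -5*sqrt(3)/2
z = 5/2 - (5*sqrt(3)/2)i


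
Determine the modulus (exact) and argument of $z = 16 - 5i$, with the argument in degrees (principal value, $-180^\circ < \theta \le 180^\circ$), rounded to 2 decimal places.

|z| = sqrt(16^2 + (-5)^2) = sqrt(281)
arg(z) = arctan(b/a) = arctan(-5/16) (quadrant-adjusted) = -17.35°


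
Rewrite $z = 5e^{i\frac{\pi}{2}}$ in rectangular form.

a = r cos θ = 5 * 0 = 0
b = r sin θ = 5 * 1 = 5
z = 5i


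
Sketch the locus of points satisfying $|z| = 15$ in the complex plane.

|z| = 15 means sqrt(x^2 + y^2) = 15
This is a circle of radius 15 centered at the origin


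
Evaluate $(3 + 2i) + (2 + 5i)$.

(3 + 2) + (2 + 5)i = 5 + 7i


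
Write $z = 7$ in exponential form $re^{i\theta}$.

r = |z| = sqrt((7)^2 + (0)^2) = sqrt(49 + 0) = sqrt(49) = 7
b = 0 and a > 0, so z lies on the positive real axis: θ = 0
z = 7e^(i*0) = 7


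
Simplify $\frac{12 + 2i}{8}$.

Divisor is real, so divide each part by 8:
= 3/2 + (1/4)i


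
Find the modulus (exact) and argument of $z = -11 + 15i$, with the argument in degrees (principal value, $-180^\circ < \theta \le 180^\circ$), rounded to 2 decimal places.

|z| = sqrt((-11)^2 + 15^2) = sqrt(346)
arg(z) = arctan(b/a) = arctan(15/-11) (quadrant-adjusted) = 126.25°


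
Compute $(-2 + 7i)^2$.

(a + bi)^2 = a^2 - b^2 + 2abi
= (-2)^2 - 7^2 + 2*(-2)*7i
= -45 - 28i


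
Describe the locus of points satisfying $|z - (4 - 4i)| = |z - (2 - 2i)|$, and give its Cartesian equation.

|z - z1| = |z - z2| means z is equidistant from z1 and z2,
i.e. the perpendicular bisector of the segment from (4, -4) to (2, -2) (midpoint (3, -3)).
With z = x + yi, square both sides:
(x - 4)^2 + (y - (-4))^2 = (x - 2)^2 + (y - (-2))^2
The x^2 and y^2 terms cancel: -4x + 4y = 8 - 32 = -24
Simplify: x - y = 6
Locus: Perpendicular bisector of the segment from (4, -4) to (2, -2): the line x - y = 6


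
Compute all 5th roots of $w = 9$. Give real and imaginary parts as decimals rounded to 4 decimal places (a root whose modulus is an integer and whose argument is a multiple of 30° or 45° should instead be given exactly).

|w| = 9, arg(w) = 0°
Root modulus = 9^(1/5) ≈ 1.551846
Root arguments: θ_k = (0° + 360°k)/5 for k = 0, 1, ..., 4
Compute each root as (root modulus)(cos θ_k + i sin θ_k) using full-precision intermediates, then round to 4 decimal places.
Roots: 1.5518, 0.4795 + 1.4759i, -1.2555 + 0.9122i, -1.2555 - 0.9122i, 0.4795 - 1.4759i


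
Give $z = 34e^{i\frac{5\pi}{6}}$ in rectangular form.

a = r cos θ = 34 * -sqrt(3)/2 = -17*sqrt(3)
b = r sin θ = 34 * 1/2 = 17
z = -17*sqrt(3) + 17i


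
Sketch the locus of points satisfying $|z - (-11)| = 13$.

|z - z0| = r describes a circle centered at z0 with radius r
Here z0 = -11 and r = 13
Locus: Circle centered at (-11, 0) with radius 13


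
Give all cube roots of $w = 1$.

|w| = 1, arg(w) = 0°
Root modulus = 1^(1/3) = 1
Root arguments: θ_k = (0° + 360°k)/3 for k = 0, 1, ..., 2
Roots: 1, -1/2 + (sqrt(3)/2)i, -1/2 - (sqrt(3)/2)i


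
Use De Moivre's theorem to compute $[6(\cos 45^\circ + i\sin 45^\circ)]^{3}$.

By De Moivre: z^n = r^n(cos(nθ) + i sin(nθ))
= 6^3(cos(3*45°) + i sin(3*45°))
= 216(cos 135° + i sin 135°)
= -108*sqrt(2) + 108*sqrt(2)i


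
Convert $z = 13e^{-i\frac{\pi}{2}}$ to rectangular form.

a = r cos θ = 13 * 0 = 0
b = r sin θ = 13 * -1 = -13
z = -13i


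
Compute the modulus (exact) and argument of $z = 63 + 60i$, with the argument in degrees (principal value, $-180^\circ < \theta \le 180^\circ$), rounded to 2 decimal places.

|z| = sqrt(63^2 + 60^2) = 87
arg(z) = arctan(b/a) = arctan(60/63) (quadrant-adjusted) = 43.60°


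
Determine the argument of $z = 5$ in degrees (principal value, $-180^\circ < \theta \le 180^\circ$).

b = 0 and a > 0, so z lies on the positive real axis: θ = 0°


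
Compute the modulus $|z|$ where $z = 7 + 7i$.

|z| = sqrt(a^2 + b^2) = sqrt(7^2 + 7^2) = sqrt(98) = sqrt(98)


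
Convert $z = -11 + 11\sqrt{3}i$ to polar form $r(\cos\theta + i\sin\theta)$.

r = |z| = sqrt(a^2 + b^2) = sqrt((-11)^2 + (11*sqrt(3))^2) = sqrt(121 + 363) = sqrt(484) = 22
θ = arctan(b/a) = arctan(19.0526/-11) (quadrant-adjusted) = 120°
z = 22(cos 120° + i sin 120°)


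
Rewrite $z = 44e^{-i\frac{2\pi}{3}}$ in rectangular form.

a = r cos θ = 44 * -1/2 = -22
b = r sin θ = 44 * -sqrt(3)/2 = -22*sqrt(3)
z = -22 - 22*sqrt(3)i


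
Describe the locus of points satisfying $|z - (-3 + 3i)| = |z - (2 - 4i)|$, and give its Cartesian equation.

|z - z1| = |z - z2| means z is equidistant from z1 and z2,
i.e. the perpendicular bisector of the segment from (-3, 3) to (2, -4) (midpoint (-1/2, -1/2)).
With z = x + yi, square both sides:
(x - (-3))^2 + (y - 3)^2 = (x - 2)^2 + (y - (-4))^2
The x^2 and y^2 terms cancel: 10x + (-14)y = 20 - 18 = 2
Simplify: 5x - 7y = 1
Locus: Perpendicular bisector of the segment from (-3, 3) to (2, -4): the line 5x - 7y = 1


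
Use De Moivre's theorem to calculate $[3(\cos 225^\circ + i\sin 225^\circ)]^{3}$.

By De Moivre: z^n = r^n(cos(nθ) + i sin(nθ))
= 3^3(cos(3*225°) + i sin(3*225°))
= 27(cos 315° + i sin 315°)
= 27*sqrt(2)/2 - (27*sqrt(2)/2)i


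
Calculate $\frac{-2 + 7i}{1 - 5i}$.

Multiply numerator and denominator by conjugate (1 + 5i):
= (-2 + 7i)(1 + 5i) / (1^2 + (-5)^2)
= (-37 - 3i) / 26
= -37/26 - (3/26)i


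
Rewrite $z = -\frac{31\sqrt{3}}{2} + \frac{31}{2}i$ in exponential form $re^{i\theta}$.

r = |z| = sqrt((-31*sqrt(3)/2)^2 + (31/2)^2) = sqrt(2883/4 + 961/4) = sqrt(961) = 31
θ = arctan(b/a) = arctan(15.5/-26.8468) (quadrant-adjusted) = 150° = 5π/6
z = 31e^(i*5π/6)


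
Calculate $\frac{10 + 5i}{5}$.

Divisor is real, so divide each part by 5:
= 2 + i


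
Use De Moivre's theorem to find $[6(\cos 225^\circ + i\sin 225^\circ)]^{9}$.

By De Moivre: z^n = r^n(cos(nθ) + i sin(nθ))
= 6^9(cos(9*225°) + i sin(9*225°))
= 10077696(cos 225° + i sin 225°)
= -5038848*sqrt(2) - 5038848*sqrt(2)i


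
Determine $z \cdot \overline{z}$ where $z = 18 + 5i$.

z * conjugate(z) = |z|^2 = a^2 + b^2
= 18^2 + 5^2 = 349


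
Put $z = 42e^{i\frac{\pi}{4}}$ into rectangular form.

a = r cos θ = 42 * sqrt(2)/2 = 21*sqrt(2)
b = r sin θ = 42 * sqrt(2)/2 = 21*sqrt(2)
z = 21*sqrt(2) + 21*sqrt(2)i


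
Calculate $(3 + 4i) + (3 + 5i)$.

(3 + 3) + (4 + 5)i = 6 + 9i


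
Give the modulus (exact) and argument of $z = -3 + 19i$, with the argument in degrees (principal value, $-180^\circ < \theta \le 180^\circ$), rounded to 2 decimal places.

|z| = sqrt((-3)^2 + 19^2) = sqrt(370)
arg(z) = arctan(b/a) = arctan(19/-3) (quadrant-adjusted) = 98.97°


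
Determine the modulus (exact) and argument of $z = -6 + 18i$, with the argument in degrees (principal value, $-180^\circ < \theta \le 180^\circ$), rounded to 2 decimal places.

|z| = sqrt((-6)^2 + 18^2) = sqrt(360)
arg(z) = arctan(b/a) = arctan(18/-6) (quadrant-adjusted) = 108.43°


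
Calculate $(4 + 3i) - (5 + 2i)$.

(4 - 5) + (3 - 2)i = -1 + i


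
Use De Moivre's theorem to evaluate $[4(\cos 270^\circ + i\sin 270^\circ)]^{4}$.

By De Moivre: z^n = r^n(cos(nθ) + i sin(nθ))
= 4^4(cos(4*270°) + i sin(4*270°))
= 256(cos 0° + i sin 0°)
= 256


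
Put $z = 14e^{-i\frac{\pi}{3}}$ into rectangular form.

a = r cos θ = 14 * 1/2 = 7
b = r sin θ = 14 * -sqrt(3)/2 = -7*sqrt(3)
z = 7 - 7*sqrt(3)i


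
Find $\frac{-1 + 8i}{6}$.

Divisor is real, so divide each part by 6:
= -1/6 + (4/3)i


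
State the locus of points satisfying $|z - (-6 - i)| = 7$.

|z - z0| = r describes a circle centered at z0 with radius r
Here z0 = -6 - i and r = 7
Locus: Circle centered at (-6, -1) with radius 7


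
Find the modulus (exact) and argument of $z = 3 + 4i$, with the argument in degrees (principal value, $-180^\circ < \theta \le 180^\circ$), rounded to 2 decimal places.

|z| = sqrt(3^2 + 4^2) = 5
arg(z) = arctan(b/a) = arctan(4/3) (quadrant-adjusted) = 53.13°


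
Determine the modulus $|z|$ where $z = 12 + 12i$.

|z| = sqrt(a^2 + b^2) = sqrt(12^2 + 12^2) = sqrt(288) = sqrt(288)


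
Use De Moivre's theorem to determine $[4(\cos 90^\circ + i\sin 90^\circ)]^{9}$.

By De Moivre: z^n = r^n(cos(nθ) + i sin(nθ))
= 4^9(cos(9*90°) + i sin(9*90°))
= 262144(cos 90° + i sin 90°)
= 262144i


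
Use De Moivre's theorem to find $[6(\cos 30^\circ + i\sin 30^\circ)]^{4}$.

By De Moivre: z^n = r^n(cos(nθ) + i sin(nθ))
= 6^4(cos(4*30°) + i sin(4*30°))
= 1296(cos 120° + i sin 120°)
= -648 + 648*sqrt(3)i


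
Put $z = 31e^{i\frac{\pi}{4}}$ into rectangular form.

a = r cos θ = 31 * sqrt(2)/2 = 31*sqrt(2)/2
b = r sin θ = 31 * sqrt(2)/2 = 31*sqrt(2)/2
z = 31*sqrt(2)/2 + (31*sqrt(2)/2)i


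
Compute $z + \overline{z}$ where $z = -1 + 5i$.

z + conjugate(z) = (a + bi) + (a - bi) = 2a
= 2 * (-1) = -2


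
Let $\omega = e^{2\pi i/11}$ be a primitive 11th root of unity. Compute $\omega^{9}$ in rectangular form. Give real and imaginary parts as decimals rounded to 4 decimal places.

ω^9 = e^(2πi·9/11) = e^(i·18π/11)
= cos(18π/11) + i sin(18π/11)
= 0.4154 - 0.9096i


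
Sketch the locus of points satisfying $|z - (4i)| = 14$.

|z - z0| = r describes a circle centered at z0 with radius r
Here z0 = 4i and r = 14
Locus: Circle centered at (0, 4) with radius 14


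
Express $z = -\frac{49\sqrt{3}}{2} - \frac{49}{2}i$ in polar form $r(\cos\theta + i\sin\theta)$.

r = |z| = sqrt(a^2 + b^2) = sqrt((-49*sqrt(3)/2)^2 + (-49/2)^2) = sqrt(7203/4 + 2401/4) = sqrt(2401) = 49
θ = arctan(b/a) = arctan(-24.5/-42.4352) (quadrant-adjusted) = 210°
z = 49(cos 210° + i sin 210°)


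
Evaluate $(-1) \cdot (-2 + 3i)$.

(a1*a2 - b1*b2) + (a1*b2 + b1*a2)i
= (2 - 0) + (-3 + 0)i
= 2 - 3i


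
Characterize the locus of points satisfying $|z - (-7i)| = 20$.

|z - z0| = r describes a circle centered at z0 with radius r
Here z0 = -7i and r = 20
Locus: Circle centered at (0, -7) with radius 20


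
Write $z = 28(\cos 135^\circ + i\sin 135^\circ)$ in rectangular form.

a = r cos θ = 28 * -sqrt(2)/2 = -14*sqrt(2)
b = r sin θ = 28 * sqrt(2)/2 = 14*sqrt(2)
z = -14*sqrt(2) + 14*sqrt(2)i


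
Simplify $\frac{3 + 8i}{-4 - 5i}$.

Multiply numerator and denominator by conjugate (-4 + 5i):
= (3 + 8i)(-4 + 5i) / ((-4)^2 + (-5)^2)
= (-52 - 17i) / 41
= -52/41 - (17/41)i


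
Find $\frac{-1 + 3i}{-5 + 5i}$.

Multiply numerator and denominator by conjugate (-5 - 5i):
= (-1 + 3i)(-5 - 5i) / ((-5)^2 + 5^2)
= (20 - 10i) / 50
Divide through by 10: (2 - i) / 5
= 2/5 - (1/5)i


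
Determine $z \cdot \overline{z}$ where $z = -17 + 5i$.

z * conjugate(z) = |z|^2 = a^2 + b^2
= (-17)^2 + 5^2 = 314


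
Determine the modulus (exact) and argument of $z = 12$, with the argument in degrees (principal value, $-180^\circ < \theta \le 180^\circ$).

|z| = sqrt(12^2 + 0^2) = 12
b = 0 and a > 0, so z lies on the positive real axis: arg(z) = 0°


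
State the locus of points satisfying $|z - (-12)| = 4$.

|z - z0| = r describes a circle centered at z0 with radius r
Here z0 = -12 and r = 4
Locus: Circle centered at (-12, 0) with radius 4


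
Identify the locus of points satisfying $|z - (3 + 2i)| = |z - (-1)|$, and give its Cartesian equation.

|z - z1| = |z - z2| means z is equidistant from z1 and z2,
i.e. the perpendicular bisector of the segment from (3, 2) to (-1, 0) (midpoint (1, 1)).
With z = x + yi, square both sides:
(x - 3)^2 + (y - 2)^2 = (x - (-1))^2 + (y - 0)^2
The x^2 and y^2 terms cancel: -8x + (-4)y = 1 - 13 = -12
Simplify: 2x + y = 3
Locus: Perpendicular bisector of the segment from (3, 2) to (-1, 0): the line 2x + y = 3


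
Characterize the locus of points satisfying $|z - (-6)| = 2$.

|z - z0| = r describes a circle centered at z0 with radius r
Here z0 = -6 and r = 2
Locus: Circle centered at (-6, 0) with radius 2


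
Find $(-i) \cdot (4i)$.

(a1*a2 - b1*b2) + (a1*b2 + b1*a2)i
= (0 - (-4)) + (0 + 0)i
= 4


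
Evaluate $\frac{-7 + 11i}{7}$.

Divisor is real, so divide each part by 7:
= -1 + (11/7)i


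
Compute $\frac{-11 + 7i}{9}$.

Divisor is real, so divide each part by 9:
= -11/9 + (7/9)i


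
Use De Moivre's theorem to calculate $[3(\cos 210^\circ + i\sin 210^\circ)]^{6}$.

By De Moivre: z^n = r^n(cos(nθ) + i sin(nθ))
= 3^6(cos(6*210°) + i sin(6*210°))
= 729(cos 180° + i sin 180°)
= -729


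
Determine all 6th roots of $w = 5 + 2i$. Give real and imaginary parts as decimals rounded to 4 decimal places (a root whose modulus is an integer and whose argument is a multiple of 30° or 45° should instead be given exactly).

|w| = sqrt(29) ≈ 5.385165, arg(w) ≈ 21.801409°
Root modulus = sqrt(29)^(1/6) ≈ 1.323935
Root arguments: θ_k = (arg(w) + 360°k)/6 for k = 0, 1, ..., 5
Compute each root as (root modulus)(cos θ_k + i sin θ_k) using full-precision intermediates, then round to 4 decimal places.
Roots: 1.3213 + 0.0839i, 0.5880 + 1.1862i, -0.7333 + 1.1023i, -1.3213 - 0.0839i, -0.5880 - 1.1862i, 0.7333 - 1.1023i


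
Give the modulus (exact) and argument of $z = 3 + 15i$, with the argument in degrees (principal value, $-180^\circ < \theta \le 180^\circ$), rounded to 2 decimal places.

|z| = sqrt(3^2 + 15^2) = sqrt(234)
arg(z) = arctan(b/a) = arctan(15/3) (quadrant-adjusted) = 78.69°


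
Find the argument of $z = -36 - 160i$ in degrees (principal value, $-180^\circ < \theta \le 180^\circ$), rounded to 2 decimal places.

θ = arctan(b/a) = arctan(-160/-36) (quadrant-adjusted) = -102.68°


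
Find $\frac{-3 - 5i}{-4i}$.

Multiply numerator and denominator by conjugate (4i):
= (-3 - 5i)(4i) / (0^2 + (-4)^2)
= (20 - 12i) / 16
Divide through by 4: (5 - 3i) / 4
= 5/4 - (3/4)i


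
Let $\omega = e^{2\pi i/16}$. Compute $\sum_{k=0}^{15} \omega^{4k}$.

Let ζ = ω^4 = e^(2πi·4/16). Since 16 ∤ 4, ζ ≠ 1.
Sum = Σ_{k=0}^{15} ζ^k = (ζ^16 - 1)/(ζ - 1) = (ω^{4·16} - 1)/(ζ - 1) = (1 - 1)/(ζ - 1) = 0


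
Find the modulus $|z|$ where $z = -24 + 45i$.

|z| = sqrt(a^2 + b^2) = sqrt((-24)^2 + 45^2) = sqrt(2601) = 51


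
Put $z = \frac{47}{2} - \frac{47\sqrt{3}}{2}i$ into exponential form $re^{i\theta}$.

r = |z| = sqrt((47/2)^2 + (-47*sqrt(3)/2)^2) = sqrt(2209/4 + 6627/4) = sqrt(2209) = 47
θ = arctan(b/a) = arctan(-40.7032/23.5) (quadrant-adjusted) = -60° = -π/3
z = 47e^(-i*π/3)


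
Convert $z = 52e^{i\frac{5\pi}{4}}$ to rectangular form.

a = r cos θ = 52 * -sqrt(2)/2 = -26*sqrt(2)
b = r sin θ = 52 * -sqrt(2)/2 = -26*sqrt(2)
z = -26*sqrt(2) - 26*sqrt(2)i


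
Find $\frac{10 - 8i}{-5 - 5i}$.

Multiply numerator and denominator by conjugate (-5 + 5i):
= (10 - 8i)(-5 + 5i) / ((-5)^2 + (-5)^2)
= (-10 + 90i) / 50
Divide through by 10: (-1 + 9i) / 5
= -1/5 + (9/5)i


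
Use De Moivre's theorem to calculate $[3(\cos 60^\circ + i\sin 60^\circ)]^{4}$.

By De Moivre: z^n = r^n(cos(nθ) + i sin(nθ))
= 3^4(cos(4*60°) + i sin(4*60°))
= 81(cos 240° + i sin 240°)
= -81/2 - (81*sqrt(3)/2)i


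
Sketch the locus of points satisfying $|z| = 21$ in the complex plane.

|z| = 21 means sqrt(x^2 + y^2) = 21
This is a circle of radius 21 centered at the origin


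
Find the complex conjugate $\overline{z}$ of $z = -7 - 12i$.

If z = a + bi, then conjugate(z) = a - bi
conjugate(-7 - 12i) = -7 + 12i


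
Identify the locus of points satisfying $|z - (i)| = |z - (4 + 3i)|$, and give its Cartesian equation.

|z - z1| = |z - z2| means z is equidistant from z1 and z2,
i.e. the perpendicular bisector of the segment from (0, 1) to (4, 3) (midpoint (2, 2)).
With z = x + yi, square both sides:
(x - 0)^2 + (y - 1)^2 = (x - 4)^2 + (y - 3)^2
The x^2 and y^2 terms cancel: 8x + 4y = 25 - 1 = 24
Simplify: 2x + y = 6
Locus: Perpendicular bisector of the segment from (0, 1) to (4, 3): the line 2x + y = 6


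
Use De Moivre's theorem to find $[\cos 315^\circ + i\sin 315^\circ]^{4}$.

By De Moivre: z^n = r^n(cos(nθ) + i sin(nθ))
= 1^4(cos(4*315°) + i sin(4*315°))
= 1(cos 180° + i sin 180°)
= -1
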